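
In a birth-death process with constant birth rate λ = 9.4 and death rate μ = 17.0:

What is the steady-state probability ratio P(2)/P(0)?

For constant rates: P(n)/P(0) = (λ/μ)^n
P(2)/P(0) = (9.4/17.0)^2 = 0.5529^2 = 0.3057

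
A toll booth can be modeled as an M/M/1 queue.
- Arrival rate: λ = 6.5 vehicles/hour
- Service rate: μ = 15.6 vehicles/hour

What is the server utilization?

Server utilization: ρ = λ/μ
ρ = 6.5/15.6 = 0.4167
The server is busy 41.67% of the time.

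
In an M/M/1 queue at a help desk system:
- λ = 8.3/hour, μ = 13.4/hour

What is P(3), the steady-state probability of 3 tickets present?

ρ = λ/μ = 8.3/13.4 = 0.619403
P(n) = (1-ρ)ρⁿ
P(3) = (1-0.619403) × 0.619403^3
P(3) = 0.38060 × 0.23764
P(3) = 0.09045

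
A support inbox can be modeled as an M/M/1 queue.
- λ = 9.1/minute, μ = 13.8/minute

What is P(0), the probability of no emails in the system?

ρ = λ/μ = 9.1/13.8 = 0.6594
P(0) = 1 - ρ = 1 - 0.6594 = 0.3406
The server is idle 34.06% of the time.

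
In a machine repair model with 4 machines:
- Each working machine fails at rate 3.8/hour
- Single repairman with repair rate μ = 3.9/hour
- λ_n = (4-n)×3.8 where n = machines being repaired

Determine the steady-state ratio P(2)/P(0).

P(2)/P(0) = ∏_{i=0}^{2-1} λ_i/μ_{i+1}
= (4-0)×3.8/3.9 × (4-1)×3.8/3.9
= 11.3925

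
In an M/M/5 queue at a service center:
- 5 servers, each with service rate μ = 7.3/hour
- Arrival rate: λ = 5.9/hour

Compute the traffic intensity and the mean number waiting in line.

Traffic intensity: ρ = λ/(cμ) = 5.9/(5×7.3) = 0.1616
Since ρ = 0.1616 < 1, system is stable.
Offered load a = λ/μ = cρ = 5.9/7.3 = 0.8082
P₀ = [ Σₙ₌₀^4 aⁿ/n! + a^5/(5!(1-ρ)) ]⁻¹
Σ = a^0/0! + a^1/1! + a^2/2! + a^3/3! + a^4/4! = 1.0000 + 0.8082 + 0.3266 + 0.08799 + 0.01778 = 2.2406
a^5/(5!(1-ρ)) = 0.3449/(120 × 0.8384) = 0.003428
P₀ = 1/(2.2406 + 0.003428) = 0.4456
Lq = P₀·a^5·ρ / (5!(1-ρ)²) = 0.4456 × 0.3449 × 0.1616 / (120 × 0.7028) = 0.0002945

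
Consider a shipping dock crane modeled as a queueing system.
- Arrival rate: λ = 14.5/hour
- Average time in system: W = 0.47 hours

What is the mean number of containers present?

Little's Law: L = λW
L = 14.5 × 0.47 = 6.8150 containers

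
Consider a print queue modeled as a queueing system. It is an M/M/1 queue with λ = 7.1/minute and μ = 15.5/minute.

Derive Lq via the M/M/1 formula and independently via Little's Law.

Method 1 (direct): Lq = λ²/(μ(μ-λ)) = 50.41/(15.5 × 8.40) = 0.3872

Method 2 (Little's Law):
W = 1/(μ-λ) = 1/8.40 = 0.11905
Wq = W - 1/μ = 0.11905 - 0.064516 = 0.05453
Lq = λWq = 7.1 × 0.05453 = 0.3872 ✔ (matches Method 1)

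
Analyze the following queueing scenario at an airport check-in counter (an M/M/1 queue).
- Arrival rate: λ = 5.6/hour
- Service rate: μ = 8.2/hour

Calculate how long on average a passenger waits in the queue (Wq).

First, compute utilization: ρ = λ/μ = 5.6/8.2 = 0.6829
For M/M/1: Wq = λ/(μ(μ-λ))
Wq = 5.6/(8.2 × (8.2-5.6))
Wq = 5.6/(8.2 × 2.60)
Wq = 0.2627 hours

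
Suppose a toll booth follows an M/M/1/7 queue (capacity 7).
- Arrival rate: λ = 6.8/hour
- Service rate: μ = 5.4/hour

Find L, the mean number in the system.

ρ = λ/μ = 6.8/5.4 = 1.25926
P₀ = (1-ρ)/(1-ρ^(K+1)) = (1-1.25926)/(1-1.25926^8) = -0.2593/-5.3230 = 0.04871
P_K = P₀×ρ^K = 0.04871 × 1.25926^7 = 0.04871 × 5.0212 = 0.2446
L = ρ[1 - (K+1)ρ^K + Kρ^(K+1)] / [(1-ρ)(1-ρ^(K+1))]
L = 1.25926 × (1 - 8×5.0212 + 7×6.3230) / ((1 - 1.25926) × (1 - 6.3230)) = 4.6458 vehicles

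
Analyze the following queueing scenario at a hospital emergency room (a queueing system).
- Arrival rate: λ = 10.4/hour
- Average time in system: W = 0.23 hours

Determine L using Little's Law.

Little's Law: L = λW
L = 10.4 × 0.23 = 2.3920 patients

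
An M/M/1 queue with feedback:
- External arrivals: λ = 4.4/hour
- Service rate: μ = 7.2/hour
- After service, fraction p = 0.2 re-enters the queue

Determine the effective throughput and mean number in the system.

Effective arrival rate: λ_eff = λ/(1-p) = 4.4/(1-0.2) = 4.4/0.80 = 5.5000
ρ = λ_eff/μ = 5.5000/7.2 = 0.76389
L = ρ/(1-ρ) = 0.76389/(1-0.76389) = 3.2353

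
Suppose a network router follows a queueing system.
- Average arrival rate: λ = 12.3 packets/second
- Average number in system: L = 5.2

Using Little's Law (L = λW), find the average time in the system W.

Little's Law: L = λW, so W = L/λ
W = 5.2/12.3 = 0.4228 seconds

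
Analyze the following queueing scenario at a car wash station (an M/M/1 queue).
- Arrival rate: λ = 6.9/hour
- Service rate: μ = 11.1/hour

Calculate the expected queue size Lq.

ρ = λ/μ = 6.9/11.1 = 0.6216
For M/M/1: Lq = λ²/(μ(μ-λ))
Lq = 47.61/(11.1 × 4.20)
Lq = 1.0212 cars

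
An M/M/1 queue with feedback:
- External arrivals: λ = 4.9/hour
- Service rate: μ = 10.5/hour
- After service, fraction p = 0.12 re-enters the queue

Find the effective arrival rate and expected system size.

Effective arrival rate: λ_eff = λ/(1-p) = 4.9/(1-0.12) = 4.9/0.88 = 5.5682
ρ = λ_eff/μ = 5.5682/10.5 = 0.5303
L = ρ/(1-ρ) = 0.5303/(1-0.5303) = 1.1290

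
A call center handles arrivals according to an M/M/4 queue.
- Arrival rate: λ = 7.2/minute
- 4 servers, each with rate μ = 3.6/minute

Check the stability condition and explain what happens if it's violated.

Stability requires ρ = λ/(cμ) < 1
ρ = 7.2/(4 × 3.6) = 7.2/14.40 = 0.5000
Since 0.5000 < 1, the system is STABLE.
The servers are busy 50.00% of the time.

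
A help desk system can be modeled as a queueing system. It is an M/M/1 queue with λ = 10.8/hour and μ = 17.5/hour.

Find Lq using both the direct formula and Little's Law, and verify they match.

Method 1 (direct): Lq = λ²/(μ(μ-λ)) = 116.64/(17.5 × 6.70) = 0.9948

Method 2 (Little's Law):
W = 1/(μ-λ) = 1/6.70 = 0.14925
Wq = W - 1/μ = 0.14925 - 0.057143 = 0.09211
Lq = λWq = 10.8 × 0.09211 = 0.9948 ✔ (matches Method 1)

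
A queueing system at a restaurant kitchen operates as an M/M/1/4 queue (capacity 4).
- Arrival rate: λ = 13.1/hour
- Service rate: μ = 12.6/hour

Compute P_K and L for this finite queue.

ρ = λ/μ = 13.1/12.6 = 1.0397
P₀ = (1-ρ)/(1-ρ^(K+1)) = (1-1.0397)/(1-1.0397^5) = -0.03970/-0.2149 = 0.1847
P_K = P₀×ρ^K = 0.18474 × 1.0397^4 = 0.18474 × 1.1685 = 0.2159
Blocking probability P_4 = 0.2159 (21.59%)
L = ρ[1 - (K+1)ρ^K + Kρ^(K+1)] / [(1-ρ)(1-ρ^(K+1))]
L = 1.0397 × (1 - 5×1.16851 + 4×1.21490) / ((1 - 1.0397) × (1 - 1.21490)) = 2.0778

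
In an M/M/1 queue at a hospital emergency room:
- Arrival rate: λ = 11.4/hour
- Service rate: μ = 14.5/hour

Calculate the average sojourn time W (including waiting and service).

First, compute utilization: ρ = λ/μ = 11.4/14.5 = 0.7862
For M/M/1: W = 1/(μ-λ)
W = 1/(14.5-11.4) = 1/3.10
W = 0.3226 hours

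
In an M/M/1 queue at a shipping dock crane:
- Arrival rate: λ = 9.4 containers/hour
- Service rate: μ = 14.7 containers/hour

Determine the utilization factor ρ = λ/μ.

Server utilization: ρ = λ/μ
ρ = 9.4/14.7 = 0.6395
The server is busy 63.95% of the time.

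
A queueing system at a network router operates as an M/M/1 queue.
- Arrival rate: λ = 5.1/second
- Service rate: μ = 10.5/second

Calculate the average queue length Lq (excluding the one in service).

ρ = λ/μ = 5.1/10.5 = 0.4857
For M/M/1: Lq = λ²/(μ(μ-λ))
Lq = 26.01/(10.5 × 5.40)
Lq = 0.4587 packets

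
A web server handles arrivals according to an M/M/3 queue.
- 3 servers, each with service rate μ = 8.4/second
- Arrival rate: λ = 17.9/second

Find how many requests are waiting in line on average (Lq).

Traffic intensity: ρ = λ/(cμ) = 17.9/(3×8.4) = 0.7103
Since ρ = 0.7103 < 1, system is stable.
Offered load a = λ/μ = cρ = 17.9/8.4 = 2.1310
P₀ = [ Σₙ₌₀^2 aⁿ/n! + a^3/(3!(1-ρ)) ]⁻¹
Σ = a^0/0! + a^1/1! + a^2/2! = 1.00000 + 2.13095 + 2.27048 = 5.4014
a^3/(3!(1-ρ)) = 9.67657/(6 × 0.289683) = 5.5673
P₀ = 1/(5.4014 + 5.5673) = 0.09117
Lq = P₀·a^3·ρ / (3!(1-ρ)²) = 0.091168 × 9.6766 × 0.71032 / (6 × 0.083916) = 1.2446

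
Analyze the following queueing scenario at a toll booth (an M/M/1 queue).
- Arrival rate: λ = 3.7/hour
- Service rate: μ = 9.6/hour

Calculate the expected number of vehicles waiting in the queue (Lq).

ρ = λ/μ = 3.7/9.6 = 0.3854
For M/M/1: Lq = λ²/(μ(μ-λ))
Lq = 13.69/(9.6 × 5.90)
Lq = 0.2417 vehicles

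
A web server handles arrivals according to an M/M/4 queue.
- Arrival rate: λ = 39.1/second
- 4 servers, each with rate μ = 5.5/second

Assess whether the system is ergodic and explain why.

Stability requires ρ = λ/(cμ) < 1
ρ = 39.1/(4 × 5.5) = 39.1/22.00 = 1.7773
Since 1.7773 ≥ 1, the system is UNSTABLE.
Need c > λ/μ = 39.1/5.5 = 7.11.
Minimum servers needed: c = 8.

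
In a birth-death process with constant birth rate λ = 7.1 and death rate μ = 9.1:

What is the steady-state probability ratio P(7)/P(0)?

For constant rates: P(n)/P(0) = (λ/μ)^n
P(7)/P(0) = (7.1/9.1)^7 = 0.7802^7 = 0.1760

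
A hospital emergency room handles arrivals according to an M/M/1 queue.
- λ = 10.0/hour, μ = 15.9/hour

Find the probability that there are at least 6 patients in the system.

ρ = λ/μ = 10.0/15.9 = 0.62893
P(N ≥ n) = ρⁿ
P(N ≥ 6) = 0.62893^6
P(N ≥ 6) = 0.06189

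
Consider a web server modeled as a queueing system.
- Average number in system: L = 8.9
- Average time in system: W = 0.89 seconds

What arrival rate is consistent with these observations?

Little's Law: L = λW, so λ = L/W
λ = 8.9/0.89 = 10.0000 requests/second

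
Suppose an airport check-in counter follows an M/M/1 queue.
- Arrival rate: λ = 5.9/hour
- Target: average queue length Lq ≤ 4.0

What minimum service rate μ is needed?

For M/M/1: Lq = λ²/(μ(μ-λ))
Need Lq ≤ 4.0, i.e. μ(μ-λ) ≥ λ²/4.0
μ² - 5.9μ - 34.81/4.0 ≥ 0  →  μ² - 5.9μ - 8.7025 ≥ 0
Quadratic formula (positive root): μ = [λ + √(λ² + 4×8.7025)]/2
Discriminant: 34.81 + 4×8.7025 = 69.6200, √69.6200 = 8.34386
μ ≥ (5.9 + 8.34386)/2 = 7.1219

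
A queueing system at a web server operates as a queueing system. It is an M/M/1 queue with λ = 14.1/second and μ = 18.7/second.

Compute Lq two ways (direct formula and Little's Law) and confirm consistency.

Method 1 (direct): Lq = λ²/(μ(μ-λ)) = 198.81/(18.7 × 4.60) = 2.3112

Method 2 (Little's Law):
W = 1/(μ-λ) = 1/4.60 = 0.217391
Wq = W - 1/μ = 0.217391 - 0.0534759 = 0.163915
Lq = λWq = 14.1 × 0.163915 = 2.3112 ✔ (matches Method 1)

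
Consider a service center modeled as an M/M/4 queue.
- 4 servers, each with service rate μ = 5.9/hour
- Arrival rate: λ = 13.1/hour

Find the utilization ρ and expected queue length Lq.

Traffic intensity: ρ = λ/(cμ) = 13.1/(4×5.9) = 0.5551
Since ρ = 0.5551 < 1, system is stable.
Offered load a = λ/μ = cρ = 13.1/5.9 = 2.2203
P₀ = [ Σₙ₌₀^3 aⁿ/n! + a^4/(4!(1-ρ)) ]⁻¹
Σ = a^0/0! + a^1/1! + a^2/2! + a^3/3! = 1.0000 + 2.2203 + 2.4650 + 1.8243 = 7.5096
a^4/(4!(1-ρ)) = 24.3040/(24 × 0.44492) = 2.2761
P₀ = 1/(7.5096 + 2.2761) = 0.1022
Lq = P₀·a^4·ρ / (4!(1-ρ)²) = 0.10219 × 24.3040 × 0.55508 / (24 × 0.19795) = 0.2902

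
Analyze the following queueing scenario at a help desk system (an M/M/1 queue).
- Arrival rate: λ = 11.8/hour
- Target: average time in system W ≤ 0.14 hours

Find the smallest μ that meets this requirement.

For M/M/1: W = 1/(μ-λ)
Need W ≤ 0.14, so 1/(μ-λ) ≤ 0.14
μ - λ ≥ 1/0.14 = 7.1429
μ ≥ 11.8 + 7.1429 = 18.9429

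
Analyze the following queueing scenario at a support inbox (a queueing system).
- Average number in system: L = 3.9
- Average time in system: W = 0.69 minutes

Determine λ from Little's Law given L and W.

Little's Law: L = λW, so λ = L/W
λ = 3.9/0.69 = 5.6522 emails/minute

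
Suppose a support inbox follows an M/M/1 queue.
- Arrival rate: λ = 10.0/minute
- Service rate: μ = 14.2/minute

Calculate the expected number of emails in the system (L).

ρ = λ/μ = 10.0/14.2 = 0.7042
For M/M/1: L = λ/(μ-λ)
L = 10.0/(14.2-10.0) = 10.0/4.20
L = 2.3810 emails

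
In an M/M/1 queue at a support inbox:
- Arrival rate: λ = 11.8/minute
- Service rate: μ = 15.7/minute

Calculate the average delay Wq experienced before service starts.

First, compute utilization: ρ = λ/μ = 11.8/15.7 = 0.7516
For M/M/1: Wq = λ/(μ(μ-λ))
Wq = 11.8/(15.7 × (15.7-11.8))
Wq = 11.8/(15.7 × 3.90)
Wq = 0.1927 minutes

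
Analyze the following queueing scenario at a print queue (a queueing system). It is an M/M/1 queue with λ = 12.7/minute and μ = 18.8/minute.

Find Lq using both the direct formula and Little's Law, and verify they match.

Method 1 (direct): Lq = λ²/(μ(μ-λ)) = 161.29/(18.8 × 6.10) = 1.4064

Method 2 (Little's Law):
W = 1/(μ-λ) = 1/6.10 = 0.16393
Wq = W - 1/μ = 0.16393 - 0.053191 = 0.11074
Lq = λWq = 12.7 × 0.11074 = 1.4064 ✔ (matches Method 1)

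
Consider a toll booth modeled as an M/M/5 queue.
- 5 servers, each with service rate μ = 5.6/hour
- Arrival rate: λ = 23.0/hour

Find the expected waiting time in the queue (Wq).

Traffic intensity: ρ = λ/(cμ) = 23.0/(5×5.6) = 0.8214
Since ρ = 0.8214 < 1, system is stable.
Offered load a = λ/μ = cρ = 23.0/5.6 = 4.1071
P₀ = [ Σₙ₌₀^4 aⁿ/n! + a^5/(5!(1-ρ)) ]⁻¹
Σ = a^0/0! + a^1/1! + a^2/2! + a^3/3! + a^4/4! = 1.0000 + 4.1071 + 8.4343 + 11.5470 + 11.8563 = 36.9447
a^5/(5!(1-ρ)) = 1168.6892/(120 × 0.1785714) = 54.5388
P₀ = 1/(36.9447 + 54.5388) = 0.01093
Lq = P₀·a^5·ρ / (5!(1-ρ)²) = 0.010931 × 1168.6892 × 0.82143 / (120 × 0.031888) = 2.7423
Wq = Lq/λ = 2.7423/23.0 = 0.1192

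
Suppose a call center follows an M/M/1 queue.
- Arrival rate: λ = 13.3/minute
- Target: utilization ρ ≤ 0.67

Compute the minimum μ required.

ρ = λ/μ, so μ = λ/ρ
μ ≥ 13.3/0.67 = 19.8507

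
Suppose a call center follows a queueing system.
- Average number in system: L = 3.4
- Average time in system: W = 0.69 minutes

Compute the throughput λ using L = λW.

Little's Law: L = λW, so λ = L/W
λ = 3.4/0.69 = 4.9275 calls/minute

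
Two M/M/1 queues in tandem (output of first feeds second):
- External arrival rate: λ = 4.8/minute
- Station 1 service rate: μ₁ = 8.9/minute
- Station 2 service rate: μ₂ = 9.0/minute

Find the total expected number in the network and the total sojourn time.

By Jackson's theorem, each station behaves as independent M/M/1.
Station 1: ρ₁ = 4.8/8.9 = 0.5393, L₁ = ρ₁/(1-ρ₁) = λ/(μ₁-λ) = 4.8/4.10 = 1.1707
Station 2: ρ₂ = 4.8/9.0 = 0.5333, L₂ = ρ₂/(1-ρ₂) = λ/(μ₂-λ) = 4.8/4.20 = 1.1429
Total: L = L₁ + L₂ = 1.1707 + 1.1429 = 2.3136
W = L/λ = 2.3136/4.8 = 0.4820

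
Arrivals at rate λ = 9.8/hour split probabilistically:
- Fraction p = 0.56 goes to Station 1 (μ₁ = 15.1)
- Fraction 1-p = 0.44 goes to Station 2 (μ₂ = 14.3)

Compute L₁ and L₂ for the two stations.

Effective rates: λ₁ = 9.8×0.56 = 5.488, λ₂ = 9.8×0.44 = 4.312
Station 1: ρ₁ = 5.488/15.1 = 0.363444, L₁ = ρ₁/(1-ρ₁) = 0.363444/(1-0.363444) = 0.5710
Station 2: ρ₂ = 4.312/14.3 = 0.30154, L₂ = ρ₂/(1-ρ₂) = 0.30154/(1-0.30154) = 0.4317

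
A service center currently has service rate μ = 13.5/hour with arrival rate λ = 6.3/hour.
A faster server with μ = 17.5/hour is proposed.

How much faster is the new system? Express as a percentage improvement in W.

System 1: ρ₁ = 6.3/13.5 = 0.4667, W₁ = 1/(13.5-6.3) = 0.13889
System 2: ρ₂ = 6.3/17.5 = 0.3600, W₂ = 1/(17.5-6.3) = 0.089286
Improvement: (W₁-W₂)/W₁ = (0.13889-0.089286)/0.13889 = 35.71%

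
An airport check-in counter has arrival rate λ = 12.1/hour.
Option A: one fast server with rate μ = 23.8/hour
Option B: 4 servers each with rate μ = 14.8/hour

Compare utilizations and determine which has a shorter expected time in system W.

Option A: single server μ = 23.8 (M/M/1)
  ρ_A = 12.1/23.8 = 0.5084
  W_A = 1/(μ-λ) = 1/(23.8-12.1) = 1/11.70 = 0.08547

Option B: 4 servers μ = 14.8 (M/M/4)
  ρ_B = λ/(cμ) = 12.1/(4×14.8) = 0.2044
  Offered load a = λ/μ = cρ = 12.1/14.8 = 0.8176
  P₀ = [ Σₙ₌₀^3 aⁿ/n! + a^4/(4!(1-ρ)) ]⁻¹
  Σ = a^0/0! + a^1/1! + a^2/2! + a^3/3! = 1.0000 + 0.8176 + 0.3342 + 0.09108 = 2.2429
  a^4/(4!(1-ρ)) = 0.4468/(24 × 0.7956) = 0.02340
  P₀ = 1/(2.24286 + 0.0233983) = 0.4413
  Lq = P₀·a^4·ρ / (4!(1-ρ)²) = 0.44126 × 0.44678 × 0.20439 / (24 × 0.63299) = 0.002652
  Wq_B = Lq/λ = 0.002652/12.1 = 0.0002192
  W_B = Wq_B + 1/μ = 0.0002192 + 0.06757 = 0.06779

Since W_B = 0.06779 < W_A = 0.08547, Option B (multiple servers) has the shorter time in system.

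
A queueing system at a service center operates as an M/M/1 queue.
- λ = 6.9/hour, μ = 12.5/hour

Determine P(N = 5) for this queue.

ρ = λ/μ = 6.9/12.5 = 0.5520
P(n) = (1-ρ)ρⁿ
P(5) = (1-0.5520) × 0.5520^5
P(5) = 0.4480 × 0.05125
P(5) = 0.02296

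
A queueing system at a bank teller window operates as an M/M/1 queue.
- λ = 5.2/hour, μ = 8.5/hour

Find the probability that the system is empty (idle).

ρ = λ/μ = 5.2/8.5 = 0.6118
P(0) = 1 - ρ = 1 - 0.6118 = 0.3882
The server is idle 38.82% of the time.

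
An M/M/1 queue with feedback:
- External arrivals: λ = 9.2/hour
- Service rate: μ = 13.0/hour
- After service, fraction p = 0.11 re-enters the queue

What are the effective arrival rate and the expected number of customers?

Effective arrival rate: λ_eff = λ/(1-p) = 9.2/(1-0.11) = 9.2/0.89 = 10.3371
ρ = λ_eff/μ = 10.3371/13.0 = 0.79516
L = ρ/(1-ρ) = 0.79516/(1-0.79516) = 3.8819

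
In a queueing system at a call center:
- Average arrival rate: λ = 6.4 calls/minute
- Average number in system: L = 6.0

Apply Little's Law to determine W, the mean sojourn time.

Little's Law: L = λW, so W = L/λ
W = 6.0/6.4 = 0.9375 minutes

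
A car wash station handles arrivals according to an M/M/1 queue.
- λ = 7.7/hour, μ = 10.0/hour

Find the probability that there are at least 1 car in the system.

ρ = λ/μ = 7.7/10.0 = 0.7700
P(N ≥ n) = ρⁿ
P(N ≥ 1) = 0.7700^1
P(N ≥ 1) = 0.7700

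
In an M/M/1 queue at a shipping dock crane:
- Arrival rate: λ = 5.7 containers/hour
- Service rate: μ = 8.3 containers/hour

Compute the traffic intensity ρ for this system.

Server utilization: ρ = λ/μ
ρ = 5.7/8.3 = 0.6867
The server is busy 68.67% of the time.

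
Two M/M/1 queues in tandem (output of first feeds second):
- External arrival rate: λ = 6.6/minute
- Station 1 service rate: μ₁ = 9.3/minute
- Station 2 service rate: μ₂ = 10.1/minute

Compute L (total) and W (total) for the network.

By Jackson's theorem, each station behaves as independent M/M/1.
Station 1: ρ₁ = 6.6/9.3 = 0.7097, L₁ = ρ₁/(1-ρ₁) = λ/(μ₁-λ) = 6.6/2.70 = 2.444444
Station 2: ρ₂ = 6.6/10.1 = 0.6535, L₂ = ρ₂/(1-ρ₂) = λ/(μ₂-λ) = 6.6/3.50 = 1.885714
Total: L = L₁ + L₂ = 2.444444 + 1.885714 = 4.3302
W = L/λ = 4.3302/6.6 = 0.6561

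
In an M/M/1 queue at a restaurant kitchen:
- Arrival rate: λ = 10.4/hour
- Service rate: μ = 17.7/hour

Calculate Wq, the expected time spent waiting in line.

First, compute utilization: ρ = λ/μ = 10.4/17.7 = 0.5876
For M/M/1: Wq = λ/(μ(μ-λ))
Wq = 10.4/(17.7 × (17.7-10.4))
Wq = 10.4/(17.7 × 7.30)
Wq = 0.08049 hours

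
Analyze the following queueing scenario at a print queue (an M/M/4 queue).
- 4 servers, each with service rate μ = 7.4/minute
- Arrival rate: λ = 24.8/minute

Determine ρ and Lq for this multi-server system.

Traffic intensity: ρ = λ/(cμ) = 24.8/(4×7.4) = 0.8378
Since ρ = 0.8378 < 1, system is stable.
Offered load a = λ/μ = cρ = 24.8/7.4 = 3.3514
P₀ = [ Σₙ₌₀^3 aⁿ/n! + a^4/(4!(1-ρ)) ]⁻¹
Σ = a^0/0! + a^1/1! + a^2/2! + a^3/3! = 1.00000 + 3.35135 + 5.61578 + 6.27348 = 16.2406
a^4/(4!(1-ρ)) = 126.1478/(24 × 0.162162) = 32.4130
P₀ = 1/(16.2406 + 32.4130) = 0.02055
Lq = P₀·a^4·ρ / (4!(1-ρ)²) = 0.0205535 × 126.1478 × 0.837838 / (24 × 0.0262966) = 3.4420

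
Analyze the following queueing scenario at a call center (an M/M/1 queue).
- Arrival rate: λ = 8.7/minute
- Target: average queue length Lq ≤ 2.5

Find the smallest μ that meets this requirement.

For M/M/1: Lq = λ²/(μ(μ-λ))
Need Lq ≤ 2.5, i.e. μ(μ-λ) ≥ λ²/2.5
μ² - 8.7μ - 75.69/2.5 ≥ 0  →  μ² - 8.7μ - 30.2760 ≥ 0
Quadratic formula (positive root): μ = [λ + √(λ² + 4×30.2760)]/2
Discriminant: 75.69 + 4×30.2760 = 196.7940, √196.7940 = 14.02833
μ ≥ (8.7 + 14.02833)/2 = 11.3642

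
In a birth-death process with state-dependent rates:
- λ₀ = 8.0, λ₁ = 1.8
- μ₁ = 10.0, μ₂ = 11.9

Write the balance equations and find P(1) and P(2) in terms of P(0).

Balance equations:
State 0: λ₀P₀ = μ₁P₁ → P₁ = (λ₀/μ₁)P₀ = (8.0/10.0)P₀ = 0.8000P₀
State 1: P₂ = (λ₀λ₁)/(μ₁μ₂)P₀ = (8.0×1.8)/(10.0×11.9)P₀ = 0.1210P₀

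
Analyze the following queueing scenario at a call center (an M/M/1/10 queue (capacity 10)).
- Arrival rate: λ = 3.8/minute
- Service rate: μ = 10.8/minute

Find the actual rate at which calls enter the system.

ρ = λ/μ = 3.8/10.8 = 0.35185
P₀ = (1-ρ)/(1-ρ^(K+1)) = (1-0.35185)/(1-0.35185^11) = 0.6482/1.0000 = 0.6482
P_K = P₀×ρ^K = 0.6482 × 0.35185^10 = 0.6482 × 0.00002908 = 0.00001885
λ_eff = λ(1-P_K) = 3.8 × (1 - 0.00001885) = 3.8 × 0.99998 = 3.7999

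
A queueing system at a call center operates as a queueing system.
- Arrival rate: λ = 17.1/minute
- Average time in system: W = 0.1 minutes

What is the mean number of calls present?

Little's Law: L = λW
L = 17.1 × 0.1 = 1.7100 calls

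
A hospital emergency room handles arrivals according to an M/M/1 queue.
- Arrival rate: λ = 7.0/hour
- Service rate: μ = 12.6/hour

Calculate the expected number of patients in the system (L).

ρ = λ/μ = 7.0/12.6 = 0.5556
For M/M/1: L = λ/(μ-λ)
L = 7.0/(12.6-7.0) = 7.0/5.60
L = 1.2500 patients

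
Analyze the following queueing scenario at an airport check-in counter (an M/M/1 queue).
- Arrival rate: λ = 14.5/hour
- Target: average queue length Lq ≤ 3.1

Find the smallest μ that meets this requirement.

For M/M/1: Lq = λ²/(μ(μ-λ))
Need Lq ≤ 3.1, i.e. μ(μ-λ) ≥ λ²/3.1
μ² - 14.5μ - 210.25/3.1 ≥ 0  →  μ² - 14.5μ - 67.82258 ≥ 0
Quadratic formula (positive root): μ = [λ + √(λ² + 4×67.82258)]/2
Discriminant: 210.25 + 4×67.82258 = 481.5403, √481.5403 = 21.9440
μ ≥ (14.5 + 21.9440)/2 = 18.2220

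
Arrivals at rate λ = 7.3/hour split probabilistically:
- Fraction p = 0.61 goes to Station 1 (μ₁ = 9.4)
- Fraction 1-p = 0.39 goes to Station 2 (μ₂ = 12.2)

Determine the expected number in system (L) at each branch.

Effective rates: λ₁ = 7.3×0.61 = 4.453, λ₂ = 7.3×0.39 = 2.847
Station 1: ρ₁ = 4.453/9.4 = 0.4737, L₁ = ρ₁/(1-ρ₁) = 0.4737/(1-0.4737) = 0.9001
Station 2: ρ₂ = 2.847/12.2 = 0.23336, L₂ = ρ₂/(1-ρ₂) = 0.23336/(1-0.23336) = 0.3044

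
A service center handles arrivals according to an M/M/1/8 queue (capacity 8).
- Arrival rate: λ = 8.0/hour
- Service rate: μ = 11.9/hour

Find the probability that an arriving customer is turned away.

ρ = λ/μ = 8.0/11.9 = 0.67227
P₀ = (1-ρ)/(1-ρ^(K+1)) = (1-0.67227)/(1-0.67227^9) = 0.32773/0.97195 = 0.3372
P_K = P₀×ρ^K = 0.3372 × 0.67227^8 = 0.3372 × 0.04172 = 0.01407
Blocking probability = 1.41%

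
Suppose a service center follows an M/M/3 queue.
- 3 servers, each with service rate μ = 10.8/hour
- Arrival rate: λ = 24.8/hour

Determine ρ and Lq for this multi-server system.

Traffic intensity: ρ = λ/(cμ) = 24.8/(3×10.8) = 0.7654
Since ρ = 0.7654 < 1, system is stable.
Offered load a = λ/μ = cρ = 24.8/10.8 = 2.2963
P₀ = [ Σₙ₌₀^2 aⁿ/n! + a^3/(3!(1-ρ)) ]⁻¹
Σ = a^0/0! + a^1/1! + a^2/2! = 1.0000 + 2.2963 + 2.6365 = 5.9328
a^3/(3!(1-ρ)) = 12.1083/(6 × 0.234568) = 8.6033
P₀ = 1/(5.9328 + 8.6033) = 0.06879
Lq = P₀·a^3·ρ / (3!(1-ρ)²) = 0.068794 × 12.1083 × 0.76543 / (6 × 0.055022) = 1.9313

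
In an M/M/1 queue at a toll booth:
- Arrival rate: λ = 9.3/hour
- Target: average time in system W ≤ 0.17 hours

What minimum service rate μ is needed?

For M/M/1: W = 1/(μ-λ)
Need W ≤ 0.17, so 1/(μ-λ) ≤ 0.17
μ - λ ≥ 1/0.17 = 5.8824
μ ≥ 9.3 + 5.8824 = 15.1824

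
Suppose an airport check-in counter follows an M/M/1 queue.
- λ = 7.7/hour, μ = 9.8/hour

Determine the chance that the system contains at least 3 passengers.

ρ = λ/μ = 7.7/9.8 = 0.78571
P(N ≥ n) = ρⁿ
P(N ≥ 3) = 0.78571^3
P(N ≥ 3) = 0.4851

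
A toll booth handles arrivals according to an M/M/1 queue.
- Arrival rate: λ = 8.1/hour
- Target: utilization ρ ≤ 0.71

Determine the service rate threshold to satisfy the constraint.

ρ = λ/μ, so μ = λ/ρ
μ ≥ 8.1/0.71 = 11.4085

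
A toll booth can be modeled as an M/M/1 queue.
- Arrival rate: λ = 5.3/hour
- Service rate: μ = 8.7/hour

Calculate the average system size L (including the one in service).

ρ = λ/μ = 5.3/8.7 = 0.6092
For M/M/1: L = λ/(μ-λ)
L = 5.3/(8.7-5.3) = 5.3/3.40
L = 1.5588 vehicles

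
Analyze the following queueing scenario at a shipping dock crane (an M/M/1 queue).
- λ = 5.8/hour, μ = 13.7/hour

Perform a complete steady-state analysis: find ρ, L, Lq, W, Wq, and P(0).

Step 1: ρ = λ/μ = 5.8/13.7 = 0.4234
Step 2: L = λ/(μ-λ) = 5.8/7.90 = 0.7342
Step 3: Lq = λ²/(μ(μ-λ)) = 33.64/(13.7×7.90) = 0.3108
Step 4: W = 1/(μ-λ) = 1/7.90 = 0.12658
Step 5: Wq = λ/(μ(μ-λ)) = 5.8/(13.7×7.90) = 0.05359
Step 6: P(0) = 1-ρ = 0.5766
Verify: L = λW = 5.8×0.12658 = 0.7342 ✔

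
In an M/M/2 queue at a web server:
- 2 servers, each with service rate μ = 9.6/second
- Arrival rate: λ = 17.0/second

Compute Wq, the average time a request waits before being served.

Traffic intensity: ρ = λ/(cμ) = 17.0/(2×9.6) = 0.8854
Since ρ = 0.8854 < 1, system is stable.
Offered load a = λ/μ = cρ = 17.0/9.6 = 1.7708
P₀ = [ Σₙ₌₀^1 aⁿ/n! + a^2/(2!(1-ρ)) ]⁻¹
Σ = a^0/0! + a^1/1! = 1.0000 + 1.7708 = 2.7708
a^2/(2!(1-ρ)) = 3.13585/(2 × 0.114583) = 13.6837
P₀ = 1/(2.7708 + 13.6837) = 0.06077
Lq = P₀·a^2·ρ / (2!(1-ρ)²) = 0.0607735 × 3.13585 × 0.885417 / (2 × 0.0131293) = 6.4261
Wq = Lq/λ = 6.4261/17.0 = 0.3780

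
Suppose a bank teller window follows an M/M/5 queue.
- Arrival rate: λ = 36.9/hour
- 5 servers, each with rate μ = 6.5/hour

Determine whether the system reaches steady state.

Stability requires ρ = λ/(cμ) < 1
ρ = 36.9/(5 × 6.5) = 36.9/32.50 = 1.1354
Since 1.1354 ≥ 1, the system is UNSTABLE.
Need c > λ/μ = 36.9/6.5 = 5.68.
Minimum servers needed: c = 6.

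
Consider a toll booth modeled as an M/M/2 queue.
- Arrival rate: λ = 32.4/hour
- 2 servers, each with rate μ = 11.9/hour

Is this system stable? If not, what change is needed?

Stability requires ρ = λ/(cμ) < 1
ρ = 32.4/(2 × 11.9) = 32.4/23.80 = 1.3613
Since 1.3613 ≥ 1, the system is UNSTABLE.
Need c > λ/μ = 32.4/11.9 = 2.72.
Minimum servers needed: c = 3.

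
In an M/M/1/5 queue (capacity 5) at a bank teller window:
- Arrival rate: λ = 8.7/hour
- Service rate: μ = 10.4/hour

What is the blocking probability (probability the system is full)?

ρ = λ/μ = 8.7/10.4 = 0.83654
P₀ = (1-ρ)/(1-ρ^(K+1)) = (1-0.83654)/(1-0.83654^6) = 0.1635/0.6573 = 0.2487
P_K = P₀×ρ^K = 0.2487 × 0.83654^5 = 0.2487 × 0.4097 = 0.1019
Blocking probability = 10.19%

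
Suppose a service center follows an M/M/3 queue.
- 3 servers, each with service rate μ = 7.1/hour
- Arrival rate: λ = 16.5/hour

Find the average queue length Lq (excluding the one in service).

Traffic intensity: ρ = λ/(cμ) = 16.5/(3×7.1) = 0.7746
Since ρ = 0.7746 < 1, system is stable.
Offered load a = λ/μ = cρ = 16.5/7.1 = 2.3239
P₀ = [ Σₙ₌₀^2 aⁿ/n! + a^3/(3!(1-ρ)) ]⁻¹
Σ = a^0/0! + a^1/1! + a^2/2! = 1.0000 + 2.3239 + 2.7004 = 6.0243
a^3/(3!(1-ρ)) = 12.5510/(6 × 0.225352) = 9.2825
P₀ = 1/(6.0243 + 9.2825) = 0.06533
Lq = P₀·a^3·ρ / (3!(1-ρ)²) = 0.06533 × 12.5510 × 0.7746 / (6 × 0.05078) = 2.0846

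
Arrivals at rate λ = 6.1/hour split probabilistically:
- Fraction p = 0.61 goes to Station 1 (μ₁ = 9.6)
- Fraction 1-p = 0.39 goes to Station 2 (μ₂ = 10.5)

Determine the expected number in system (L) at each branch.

Effective rates: λ₁ = 6.1×0.61 = 3.721, λ₂ = 6.1×0.39 = 2.379
Station 1: ρ₁ = 3.721/9.6 = 0.3876, L₁ = ρ₁/(1-ρ₁) = 0.3876/(1-0.3876) = 0.6329
Station 2: ρ₂ = 2.379/10.5 = 0.22657, L₂ = ρ₂/(1-ρ₂) = 0.22657/(1-0.22657) = 0.2929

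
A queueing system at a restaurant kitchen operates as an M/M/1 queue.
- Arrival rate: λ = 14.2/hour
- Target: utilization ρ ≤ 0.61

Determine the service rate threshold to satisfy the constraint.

ρ = λ/μ, so μ = λ/ρ
μ ≥ 14.2/0.61 = 23.2787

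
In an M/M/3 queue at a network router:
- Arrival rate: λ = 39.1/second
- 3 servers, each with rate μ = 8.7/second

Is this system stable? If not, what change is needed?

Stability requires ρ = λ/(cμ) < 1
ρ = 39.1/(3 × 8.7) = 39.1/26.10 = 1.4981
Since 1.4981 ≥ 1, the system is UNSTABLE.
Need c > λ/μ = 39.1/8.7 = 4.49.
Minimum servers needed: c = 5.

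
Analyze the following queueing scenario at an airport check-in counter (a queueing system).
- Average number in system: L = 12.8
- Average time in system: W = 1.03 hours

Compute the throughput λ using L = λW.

Little's Law: L = λW, so λ = L/W
λ = 12.8/1.03 = 12.4272 passengers/hour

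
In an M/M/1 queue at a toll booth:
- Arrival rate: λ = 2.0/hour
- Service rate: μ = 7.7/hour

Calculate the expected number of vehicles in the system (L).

ρ = λ/μ = 2.0/7.7 = 0.2597
For M/M/1: L = λ/(μ-λ)
L = 2.0/(7.7-2.0) = 2.0/5.70
L = 0.3509 vehicles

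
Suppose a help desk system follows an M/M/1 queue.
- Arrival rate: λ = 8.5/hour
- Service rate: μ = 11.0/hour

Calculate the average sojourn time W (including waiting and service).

First, compute utilization: ρ = λ/μ = 8.5/11.0 = 0.7727
For M/M/1: W = 1/(μ-λ)
W = 1/(11.0-8.5) = 1/2.50
W = 0.4000 hours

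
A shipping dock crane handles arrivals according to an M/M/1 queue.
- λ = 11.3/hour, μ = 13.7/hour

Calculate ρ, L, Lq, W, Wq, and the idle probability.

Step 1: ρ = λ/μ = 11.3/13.7 = 0.8248
Step 2: L = λ/(μ-λ) = 11.3/2.40 = 4.7083
Step 3: Lq = λ²/(μ(μ-λ)) = 127.69/(13.7×2.40) = 3.8835
Step 4: W = 1/(μ-λ) = 1/2.40 = 0.416667
Step 5: Wq = λ/(μ(μ-λ)) = 11.3/(13.7×2.40) = 0.3437
Step 6: P(0) = 1-ρ = 0.1752
Verify: L = λW = 11.3×0.416667 = 4.7083 ✔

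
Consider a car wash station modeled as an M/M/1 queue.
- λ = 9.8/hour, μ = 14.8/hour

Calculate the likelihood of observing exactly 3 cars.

ρ = λ/μ = 9.8/14.8 = 0.66216
P(n) = (1-ρ)ρⁿ
P(3) = (1-0.66216) × 0.66216^3
P(3) = 0.337840 × 0.290328
P(3) = 0.09808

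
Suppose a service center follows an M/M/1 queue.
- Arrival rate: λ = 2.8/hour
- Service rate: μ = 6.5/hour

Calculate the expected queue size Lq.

ρ = λ/μ = 2.8/6.5 = 0.4308
For M/M/1: Lq = λ²/(μ(μ-λ))
Lq = 7.84/(6.5 × 3.70)
Lq = 0.3260 customers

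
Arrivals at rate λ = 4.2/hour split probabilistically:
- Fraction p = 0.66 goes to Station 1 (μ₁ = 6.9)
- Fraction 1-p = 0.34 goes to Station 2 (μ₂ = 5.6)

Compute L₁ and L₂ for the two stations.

Effective rates: λ₁ = 4.2×0.66 = 2.772, λ₂ = 4.2×0.34 = 1.428
Station 1: ρ₁ = 2.772/6.9 = 0.40174, L₁ = ρ₁/(1-ρ₁) = 0.40174/(1-0.40174) = 0.6715
Station 2: ρ₂ = 1.428/5.6 = 0.2550, L₂ = ρ₂/(1-ρ₂) = 0.2550/(1-0.2550) = 0.3423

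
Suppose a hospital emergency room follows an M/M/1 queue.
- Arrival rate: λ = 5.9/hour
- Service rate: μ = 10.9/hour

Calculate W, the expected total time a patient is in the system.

First, compute utilization: ρ = λ/μ = 5.9/10.9 = 0.5413
For M/M/1: W = 1/(μ-λ)
W = 1/(10.9-5.9) = 1/5.00
W = 0.2000 hours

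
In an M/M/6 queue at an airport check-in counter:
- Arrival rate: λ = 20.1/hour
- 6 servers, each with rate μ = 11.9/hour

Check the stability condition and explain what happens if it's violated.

Stability requires ρ = λ/(cμ) < 1
ρ = 20.1/(6 × 11.9) = 20.1/71.40 = 0.2815
Since 0.2815 < 1, the system is STABLE.
The servers are busy 28.15% of the time.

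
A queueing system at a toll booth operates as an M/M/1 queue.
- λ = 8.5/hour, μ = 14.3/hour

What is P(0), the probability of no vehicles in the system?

ρ = λ/μ = 8.5/14.3 = 0.5944
P(0) = 1 - ρ = 1 - 0.5944 = 0.4056
The server is idle 40.56% of the time.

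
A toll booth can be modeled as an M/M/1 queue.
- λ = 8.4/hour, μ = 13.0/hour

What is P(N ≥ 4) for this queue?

ρ = λ/μ = 8.4/13.0 = 0.64615
P(N ≥ n) = ρⁿ
P(N ≥ 4) = 0.64615^4
P(N ≥ 4) = 0.1743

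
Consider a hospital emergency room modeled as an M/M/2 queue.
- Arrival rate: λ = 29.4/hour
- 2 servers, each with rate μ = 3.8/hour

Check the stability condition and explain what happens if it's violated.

Stability requires ρ = λ/(cμ) < 1
ρ = 29.4/(2 × 3.8) = 29.4/7.60 = 3.8684
Since 3.8684 ≥ 1, the system is UNSTABLE.
Need c > λ/μ = 29.4/3.8 = 7.74.
Minimum servers needed: c = 8.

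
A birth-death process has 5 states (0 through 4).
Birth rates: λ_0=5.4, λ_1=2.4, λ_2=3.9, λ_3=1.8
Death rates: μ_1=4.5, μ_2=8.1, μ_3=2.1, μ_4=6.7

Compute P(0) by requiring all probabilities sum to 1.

Ratios P(n)/P(0) = (λ₀···λₙ₋₁)/(μ₁···μₙ):
P(1)/P(0) = (5.4)/(4.5) = 1.2000
P(2)/P(0) = (5.4×2.4)/(4.5×8.1) = 0.3556
P(3)/P(0) = (5.4×2.4×3.9)/(4.5×8.1×2.1) = 0.6603
P(4)/P(0) = (5.4×2.4×3.9×1.8)/(4.5×8.1×2.1×6.7) = 0.1774

Normalization: ∑ P(n) = 1
P(0) × (1.0000 + 1.2000 + 0.3556 + 0.6603 + 0.1774) = 1
P(0) × 3.3933 = 1
P(0) = 1/3.3933 = 0.2947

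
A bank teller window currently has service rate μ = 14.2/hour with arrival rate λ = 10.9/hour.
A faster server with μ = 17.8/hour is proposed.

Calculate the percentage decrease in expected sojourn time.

System 1: ρ₁ = 10.9/14.2 = 0.7676, W₁ = 1/(14.2-10.9) = 0.30303
System 2: ρ₂ = 10.9/17.8 = 0.6124, W₂ = 1/(17.8-10.9) = 0.14493
Improvement: (W₁-W₂)/W₁ = (0.30303-0.14493)/0.30303 = 52.17%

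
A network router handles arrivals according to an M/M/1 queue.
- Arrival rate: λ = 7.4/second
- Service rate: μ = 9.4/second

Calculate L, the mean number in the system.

ρ = λ/μ = 7.4/9.4 = 0.7872
For M/M/1: L = λ/(μ-λ)
L = 7.4/(9.4-7.4) = 7.4/2.00
L = 3.7000 packets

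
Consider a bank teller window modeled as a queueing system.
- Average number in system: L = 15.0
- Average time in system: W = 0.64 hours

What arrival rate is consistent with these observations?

Little's Law: L = λW, so λ = L/W
λ = 15.0/0.64 = 23.4375 transactions/hour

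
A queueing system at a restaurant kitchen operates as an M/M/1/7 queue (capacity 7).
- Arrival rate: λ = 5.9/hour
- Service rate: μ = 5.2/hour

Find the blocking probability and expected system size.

ρ = λ/μ = 5.9/5.2 = 1.13462
P₀ = (1-ρ)/(1-ρ^(K+1)) = (1-1.13462)/(1-1.13462^8) = -0.13462/-1.7467 = 0.07707
P_K = P₀×ρ^K = 0.07707 × 1.13462^7 = 0.07707 × 2.4208 = 0.1866
Blocking probability P_7 = 0.1866 (18.66%)
L = ρ[1 - (K+1)ρ^K + Kρ^(K+1)] / [(1-ρ)(1-ρ^(K+1))]
L = 1.13462 × (1 - 8×2.420767 + 7×2.746651) / ((1 - 1.13462) × (1 - 2.746651)) = 4.1519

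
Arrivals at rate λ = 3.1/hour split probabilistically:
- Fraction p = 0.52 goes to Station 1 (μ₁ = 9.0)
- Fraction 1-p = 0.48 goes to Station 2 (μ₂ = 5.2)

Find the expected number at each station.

Effective rates: λ₁ = 3.1×0.52 = 1.612, λ₂ = 3.1×0.48 = 1.488
Station 1: ρ₁ = 1.612/9.0 = 0.1791, L₁ = ρ₁/(1-ρ₁) = 0.1791/(1-0.1791) = 0.2182
Station 2: ρ₂ = 1.488/5.2 = 0.28615, L₂ = ρ₂/(1-ρ₂) = 0.28615/(1-0.28615) = 0.4009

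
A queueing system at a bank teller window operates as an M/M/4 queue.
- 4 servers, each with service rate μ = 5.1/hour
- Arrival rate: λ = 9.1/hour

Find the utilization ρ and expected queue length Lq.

Traffic intensity: ρ = λ/(cμ) = 9.1/(4×5.1) = 0.4461
Since ρ = 0.4461 < 1, system is stable.
Offered load a = λ/μ = cρ = 9.1/5.1 = 1.7843
P₀ = [ Σₙ₌₀^3 aⁿ/n! + a^4/(4!(1-ρ)) ]⁻¹
Σ = a^0/0! + a^1/1! + a^2/2! + a^3/3! = 1.0000 + 1.7843 + 1.5919 + 0.9468 = 5.3230
a^4/(4!(1-ρ)) = 10.1364/(24 × 0.5539) = 0.7625
P₀ = 1/(5.3230 + 0.7625) = 0.1643
Lq = P₀·a^4·ρ / (4!(1-ρ)²) = 0.1643 × 10.1364 × 0.4461 / (24 × 0.3068) = 0.1009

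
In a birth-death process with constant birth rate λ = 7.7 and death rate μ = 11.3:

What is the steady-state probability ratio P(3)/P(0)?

For constant rates: P(n)/P(0) = (λ/μ)^n
P(3)/P(0) = (7.7/11.3)^3 = 0.6814^3 = 0.3164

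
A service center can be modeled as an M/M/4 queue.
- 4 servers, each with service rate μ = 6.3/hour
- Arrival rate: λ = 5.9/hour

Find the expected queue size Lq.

Traffic intensity: ρ = λ/(cμ) = 5.9/(4×6.3) = 0.2341
Since ρ = 0.2341 < 1, system is stable.
Offered load a = λ/μ = cρ = 5.9/6.3 = 0.9365
P₀ = [ Σₙ₌₀^3 aⁿ/n! + a^4/(4!(1-ρ)) ]⁻¹
Σ = a^0/0! + a^1/1! + a^2/2! + a^3/3! = 1.0000 + 0.9365 + 0.4385 + 0.1369 = 2.5119
a^4/(4!(1-ρ)) = 0.7692/(24 × 0.7659) = 0.04185
P₀ = 1/(2.5119 + 0.04185) = 0.3916
Lq = P₀·a^4·ρ / (4!(1-ρ)²) = 0.3916 × 0.7692 × 0.2341 / (24 × 0.5866) = 0.005009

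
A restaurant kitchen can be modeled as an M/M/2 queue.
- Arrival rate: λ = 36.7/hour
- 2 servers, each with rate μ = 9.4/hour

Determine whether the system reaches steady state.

Stability requires ρ = λ/(cμ) < 1
ρ = 36.7/(2 × 9.4) = 36.7/18.80 = 1.9521
Since 1.9521 ≥ 1, the system is UNSTABLE.
Need c > λ/μ = 36.7/9.4 = 3.90.
Minimum servers needed: c = 4.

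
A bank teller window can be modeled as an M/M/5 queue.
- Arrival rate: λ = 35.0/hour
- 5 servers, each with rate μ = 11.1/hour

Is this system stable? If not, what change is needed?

Stability requires ρ = λ/(cμ) < 1
ρ = 35.0/(5 × 11.1) = 35.0/55.50 = 0.6306
Since 0.6306 < 1, the system is STABLE.
The servers are busy 63.06% of the time.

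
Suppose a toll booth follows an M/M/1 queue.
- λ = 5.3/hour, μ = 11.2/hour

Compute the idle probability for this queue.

ρ = λ/μ = 5.3/11.2 = 0.4732
P(0) = 1 - ρ = 1 - 0.4732 = 0.5268
The server is idle 52.68% of the time.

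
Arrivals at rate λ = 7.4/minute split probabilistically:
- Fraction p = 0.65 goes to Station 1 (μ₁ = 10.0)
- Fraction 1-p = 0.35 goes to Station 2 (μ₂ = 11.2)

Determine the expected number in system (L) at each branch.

Effective rates: λ₁ = 7.4×0.65 = 4.81, λ₂ = 7.4×0.35 = 2.59
Station 1: ρ₁ = 4.81/10.0 = 0.4810, L₁ = ρ₁/(1-ρ₁) = 0.4810/(1-0.4810) = 0.9268
Station 2: ρ₂ = 2.59/11.2 = 0.23125, L₂ = ρ₂/(1-ρ₂) = 0.23125/(1-0.23125) = 0.3008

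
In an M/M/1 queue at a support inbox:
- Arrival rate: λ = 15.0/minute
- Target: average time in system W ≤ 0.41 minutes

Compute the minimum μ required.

For M/M/1: W = 1/(μ-λ)
Need W ≤ 0.41, so 1/(μ-λ) ≤ 0.41
μ - λ ≥ 1/0.41 = 2.4390
μ ≥ 15.0 + 2.4390 = 17.4390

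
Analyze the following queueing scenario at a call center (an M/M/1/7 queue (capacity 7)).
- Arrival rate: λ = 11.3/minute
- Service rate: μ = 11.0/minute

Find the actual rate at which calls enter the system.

ρ = λ/μ = 11.3/11.0 = 1.027273
P₀ = (1-ρ)/(1-ρ^(K+1)) = (1-1.027273)/(1-1.027273^8) = -0.02727/-0.2402 = 0.1135
P_K = P₀×ρ^K = 0.11355 × 1.027273^7 = 0.11355 × 1.2073 = 0.1371
λ_eff = λ(1-P_K) = 11.3 × (1 - 0.13708) = 11.3 × 0.86292 = 9.7510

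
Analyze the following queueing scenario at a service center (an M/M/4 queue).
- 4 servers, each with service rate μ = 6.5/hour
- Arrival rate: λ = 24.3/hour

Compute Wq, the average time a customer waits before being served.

Traffic intensity: ρ = λ/(cμ) = 24.3/(4×6.5) = 0.9346
Since ρ = 0.9346 < 1, system is stable.
Offered load a = λ/μ = cρ = 24.3/6.5 = 3.7385
P₀ = [ Σₙ₌₀^3 aⁿ/n! + a^4/(4!(1-ρ)) ]⁻¹
Σ = a^0/0! + a^1/1! + a^2/2! + a^3/3! = 1.0000 + 3.7385 + 6.9880 + 8.7082 = 20.4347
a^4/(4!(1-ρ)) = 195.3312/(24 × 0.0653846) = 124.4758
P₀ = 1/(20.4347 + 124.4758) = 0.006901
Lq = P₀·a^4·ρ / (4!(1-ρ)²) = 0.00690081 × 195.3312 × 0.934615 / (24 × 0.00427515) = 12.2784
Wq = Lq/λ = 12.2784/24.3 = 0.5053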